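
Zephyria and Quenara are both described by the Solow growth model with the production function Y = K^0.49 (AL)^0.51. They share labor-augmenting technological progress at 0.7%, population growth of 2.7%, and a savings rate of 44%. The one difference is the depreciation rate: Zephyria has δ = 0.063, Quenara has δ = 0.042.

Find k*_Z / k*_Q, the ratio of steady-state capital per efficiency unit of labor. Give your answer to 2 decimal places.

Steady-state k* = [s/(n + g + δ)]^(1/(1−α)), so the ratio is [ (s_Z/(n + g + δ)_Z) / (s_Q/(n + g + δ)_Q) ]^1.9608.
s_Z/(n + g + δ)_Z = 0.44/0.097 = 4.5361; s_Q/(n + g + δ)_Q = 0.44/0.076 = 5.7895.
Ratio = (4.5361/5.7895)^1.9608 = 0.7835^1.9608 ≈ 0.6198

k*_Z / k*_Q ≈ 0.62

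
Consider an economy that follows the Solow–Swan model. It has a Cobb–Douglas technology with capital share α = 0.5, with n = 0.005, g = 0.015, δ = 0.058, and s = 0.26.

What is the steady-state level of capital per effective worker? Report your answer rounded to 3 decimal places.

Steady state requires s·f(k) = (n + g + δ)·k, i.e. s·k^α = (n + g + δ)·k.
Dividing both sides by k: k^(1−α) = s / (n + g + δ).
k^0.5 = 0.26 / (0.005 + 0.015 + 0.058) = 0.26 / 0.078 = 3.3333
k* = 3.3333^(1/0.5) ≈ 11.1109

k* ≈ 11.111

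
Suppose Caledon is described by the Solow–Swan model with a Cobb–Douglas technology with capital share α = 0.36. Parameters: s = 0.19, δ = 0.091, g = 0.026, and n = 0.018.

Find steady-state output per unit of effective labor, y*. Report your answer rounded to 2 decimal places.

Steady state requires s·f(k) = (n + g + δ)·k, i.e. s·k^α = (n + g + δ)·k.
Dividing both sides by k: k^(1−α) = s / (n + g + δ).
k^0.64 = 0.19 / (0.018 + 0.026 + 0.091) = 0.19 / 0.135 = 1.4074
k* = 1.4074^(1/0.64) ≈ 1.7057
y* = (k*)^α = 1.7057^0.36 ≈ 1.2120

y* ≈ 1.21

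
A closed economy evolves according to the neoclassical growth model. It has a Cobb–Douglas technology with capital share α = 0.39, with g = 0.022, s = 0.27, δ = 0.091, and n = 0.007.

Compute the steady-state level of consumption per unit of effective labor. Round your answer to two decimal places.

At the steady state, Δk = 0, so s·k^α = (n + g + δ)·k.
Dividing both sides by k: k^(1−α) = s / (n + g + δ).
k^0.61 = 0.27 / (0.007 + 0.022 + 0.091) = 0.27 / 0.120 = 2.2500
k* = 2.2500^(1/0.61) ≈ 3.7788
y* = (k*)^α = 3.7788^0.39 ≈ 1.6795
c* = (1 − s)·y* = (1 − 0.27) × 1.6795 ≈ 1.2260

c* ≈ 1.23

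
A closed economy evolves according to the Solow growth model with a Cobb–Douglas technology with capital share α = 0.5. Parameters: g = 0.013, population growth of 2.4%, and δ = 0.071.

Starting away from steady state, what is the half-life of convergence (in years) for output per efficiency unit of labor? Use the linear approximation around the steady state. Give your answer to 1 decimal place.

Near the steady state the convergence rate is λ = (1 − α)(n + g + δ).
λ = (1 − 0.5) × 0.108 = 0.5 × 0.108 = 0.0540
Half-life = ln 2 / λ = 0.6931 / 0.0540 ≈ 12.84 years

about 12.8 years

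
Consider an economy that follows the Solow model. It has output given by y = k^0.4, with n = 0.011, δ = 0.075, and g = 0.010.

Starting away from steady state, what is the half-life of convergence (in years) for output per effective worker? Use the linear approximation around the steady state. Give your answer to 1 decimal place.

Near the steady state the convergence rate is λ = (1 − α)(n + g + δ).
λ = (1 − 0.4) × 0.096 = 0.6 × 0.096 = 0.0576
Half-life = ln 2 / λ = 0.6931 / 0.0576 ≈ 12.03 years

t_½ ≈ 12.0 years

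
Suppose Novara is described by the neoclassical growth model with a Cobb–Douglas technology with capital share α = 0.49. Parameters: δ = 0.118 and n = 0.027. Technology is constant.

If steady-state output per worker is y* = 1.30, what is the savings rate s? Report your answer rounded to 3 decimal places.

s ≈ 0.191

Steady state requires s·f(k) = (n + δ)·k, i.e. s·k^α = (n + δ)·k.
Since y* = [s/(n + δ)]^(α/(1−α)), we have s/(n + δ) = (y*)^((1−α)/α) = 1.30^1.0408 = 1.3140.
Therefore s = 1.3140 × (n + δ) = 1.3140 × 0.145 = 0.1905.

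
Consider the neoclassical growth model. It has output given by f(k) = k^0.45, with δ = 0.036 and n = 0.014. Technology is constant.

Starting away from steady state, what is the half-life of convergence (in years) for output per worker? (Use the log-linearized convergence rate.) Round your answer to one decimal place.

Near the steady state the convergence rate is λ = (1 − α)(n + δ).
λ = (1 − 0.45) × 0.050 = 0.55 × 0.050 = 0.0275
Half-life = ln 2 / λ = 0.6931 / 0.0275 ≈ 25.20 years

half-life ≈ 25.2 years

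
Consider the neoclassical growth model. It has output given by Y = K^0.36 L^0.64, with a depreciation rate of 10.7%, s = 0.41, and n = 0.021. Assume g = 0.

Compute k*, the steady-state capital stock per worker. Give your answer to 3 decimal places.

In steady state, investment equals break-even investment: s·k^α = (n + δ)·k.
Rearranging, k^(1−α) = s / (n + δ).
k^0.64 = 0.41 / (0.021 + 0.107) = 0.41 / 0.128 = 3.2031
k* = 3.2031^(1/0.64) ≈ 6.1653

k* ≈ 6.165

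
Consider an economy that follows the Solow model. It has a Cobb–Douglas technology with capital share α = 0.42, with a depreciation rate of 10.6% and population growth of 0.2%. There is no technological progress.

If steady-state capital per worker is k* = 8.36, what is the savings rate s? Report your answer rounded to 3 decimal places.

s ≈ 0.370

Steady state requires s·f(k) = (n + δ)·k, i.e. s·k^α = (n + δ)·k.
So s / (n + δ) = (k*)^(1−α) = 8.36^0.58 = 3.4267.
Therefore s = 3.4267 × (n + δ) = 3.4267 × 0.108 = 0.3701.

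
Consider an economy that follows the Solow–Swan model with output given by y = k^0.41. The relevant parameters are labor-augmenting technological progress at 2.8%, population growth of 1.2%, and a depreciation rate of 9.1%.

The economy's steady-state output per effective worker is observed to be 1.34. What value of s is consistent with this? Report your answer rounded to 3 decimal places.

In steady state, investment equals break-even investment: s·k^α = (n + g + δ)·k.
Since y* = [s/(n + g + δ)]^(α/(1−α)), we have s/(n + g + δ) = (y*)^((1−α)/α) = 1.34^1.439 = 1.5237.
Therefore s = 1.5237 × (n + g + δ) = 1.5237 × 0.131 = 0.1996.

s ≈ 0.200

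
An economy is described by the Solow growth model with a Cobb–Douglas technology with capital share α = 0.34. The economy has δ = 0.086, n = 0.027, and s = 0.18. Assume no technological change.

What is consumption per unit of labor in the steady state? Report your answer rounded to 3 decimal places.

c* = 1.042

Steady state requires s·f(k) = (n + δ)·k, i.e. s·k^α = (n + δ)·k.
Rearranging, k^(1−α) = s / (n + δ).
k^0.66 = 0.18 / (0.027 + 0.086) = 0.18 / 0.113 = 1.5929
k* = 1.5929^(1/0.66) ≈ 2.0246
y* = (k*)^α = 2.0246^0.34 ≈ 1.2710
c* = (1 − s)·y* = (1 − 0.18) × 1.2710 ≈ 1.0422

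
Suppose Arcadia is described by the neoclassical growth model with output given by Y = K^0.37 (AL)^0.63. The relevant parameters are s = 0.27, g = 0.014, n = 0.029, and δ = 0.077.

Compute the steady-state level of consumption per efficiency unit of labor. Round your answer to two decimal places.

At the steady state, Δk = 0, so s·k^α = (n + g + δ)·k.
Rearranging, k^(1−α) = s / (n + g + δ).
k^0.63 = 0.27 / (0.029 + 0.014 + 0.077) = 0.27 / 0.120 = 2.2500
k* = 2.2500^(1/0.63) ≈ 3.6226
y* = (k*)^α = 3.6226^0.37 ≈ 1.6100
c* = (1 − s)·y* = (1 − 0.27) × 1.6100 ≈ 1.1753

c* ≈ 1.18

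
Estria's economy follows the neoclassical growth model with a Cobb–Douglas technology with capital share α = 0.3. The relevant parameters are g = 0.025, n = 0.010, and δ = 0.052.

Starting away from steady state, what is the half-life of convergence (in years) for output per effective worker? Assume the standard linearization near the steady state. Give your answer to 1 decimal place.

about 11.4 years

Near the steady state the convergence rate is λ = (1 − α)(n + g + δ).
λ = (1 − 0.3) × 0.087 = 0.7 × 0.087 = 0.0609
Half-life = ln 2 / λ = 0.6931 / 0.0609 ≈ 11.38 years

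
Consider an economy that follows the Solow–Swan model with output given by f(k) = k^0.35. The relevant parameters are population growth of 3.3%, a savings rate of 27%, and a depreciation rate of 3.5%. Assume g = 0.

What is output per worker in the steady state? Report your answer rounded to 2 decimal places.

In steady state, investment equals break-even investment: s·k^α = (n + δ)·k.
Rearranging, k^(1−α) = s / (n + δ).
k^0.65 = 0.27 / (0.033 + 0.035) = 0.27 / 0.068 = 3.9706
k* = 3.9706^(1/0.65) ≈ 8.3429
y* = (k*)^α = 8.3429^0.35 ≈ 2.1012

y* = 2.10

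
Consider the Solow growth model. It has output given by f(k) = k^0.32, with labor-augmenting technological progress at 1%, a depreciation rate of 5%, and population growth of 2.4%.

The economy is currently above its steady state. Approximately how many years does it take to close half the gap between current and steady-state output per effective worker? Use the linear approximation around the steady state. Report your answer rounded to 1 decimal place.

t_½ ≈ 12.1 years

Near the steady state the convergence rate is λ = (1 − α)(n + g + δ).
λ = (1 − 0.32) × 0.084 = 0.68 × 0.084 = 0.05712
Half-life = ln 2 / λ = 0.6931 / 0.05712 ≈ 12.13 years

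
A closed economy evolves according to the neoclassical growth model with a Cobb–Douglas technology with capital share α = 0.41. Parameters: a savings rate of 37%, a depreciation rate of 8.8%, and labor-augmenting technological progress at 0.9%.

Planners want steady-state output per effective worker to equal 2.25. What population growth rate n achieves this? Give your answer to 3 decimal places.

n ≈ 0.018

At the steady state, Δk = 0, so s·k^α = (n + g + δ)·k.
Since y* = [s/(n + g + δ)]^(α/(1−α)), we have s/(n + g + δ) = (y*)^((1−α)/α) = 2.25^1.439 = 3.2121.
Therefore n + g + δ = s / 3.2121 = 0.37 / 3.2121 = 0.1152, so n = 0.1152 − 0.097 = 0.0182.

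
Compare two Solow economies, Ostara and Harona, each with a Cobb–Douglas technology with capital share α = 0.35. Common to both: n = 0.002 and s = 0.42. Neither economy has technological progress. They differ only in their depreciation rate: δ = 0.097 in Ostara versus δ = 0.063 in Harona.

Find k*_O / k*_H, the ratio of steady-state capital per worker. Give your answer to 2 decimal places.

k*_O / k*_H ≈ 0.52

Steady-state k* = [s/(n + δ)]^(1/(1−α)), so the ratio is [ (s_O/(n + δ)_O) / (s_H/(n + δ)_H) ]^1.5385.
s_O/(n + δ)_O = 0.42/0.099 = 4.2424; s_H/(n + δ)_H = 0.42/0.065 = 6.4615.
Ratio = (4.2424/6.4615)^1.5385 = 0.6566^1.5385 ≈ 0.5235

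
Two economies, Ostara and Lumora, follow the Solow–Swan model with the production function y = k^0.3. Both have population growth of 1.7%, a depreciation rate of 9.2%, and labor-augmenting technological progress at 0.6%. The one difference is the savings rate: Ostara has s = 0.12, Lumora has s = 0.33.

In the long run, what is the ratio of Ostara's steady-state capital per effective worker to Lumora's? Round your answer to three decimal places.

Steady-state k* = [s/(n + g + δ)]^(1/(1−α)), so the ratio is [ (s_O/(n + g + δ)_O) / (s_L/(n + g + δ)_L) ]^1.4286.
s_O/(n + g + δ)_O = 0.12/0.115 = 1.0435; s_L/(n + g + δ)_L = 0.33/0.115 = 2.8696.
Ratio = (1.0435/2.8696)^1.4286 = 0.3636^1.4286 ≈ 0.2357

ratio ≈ 0.236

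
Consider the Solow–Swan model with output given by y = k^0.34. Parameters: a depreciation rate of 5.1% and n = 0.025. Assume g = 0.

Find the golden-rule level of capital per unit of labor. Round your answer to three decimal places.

k_gold ≈ 9.680

The golden rule sets f'(k) = n + δ, i.e. α·k^(α−1) = n + δ.
So k^(1−α) = α / (n + δ) = 0.34 / 0.076 = 4.4737.
k_gold = 4.4737^(1/0.66) ≈ 9.6796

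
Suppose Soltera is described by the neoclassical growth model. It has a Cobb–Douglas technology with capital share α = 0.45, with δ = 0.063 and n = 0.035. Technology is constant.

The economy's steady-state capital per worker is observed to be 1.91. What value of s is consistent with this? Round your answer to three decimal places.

In steady state, investment equals break-even investment: s·k^α = (n + δ)·k.
So s / (n + δ) = (k*)^(1−α) = 1.91^0.55 = 1.4275.
Therefore s = 1.4275 × (n + δ) = 1.4275 × 0.098 = 0.1399.

s ≈ 0.140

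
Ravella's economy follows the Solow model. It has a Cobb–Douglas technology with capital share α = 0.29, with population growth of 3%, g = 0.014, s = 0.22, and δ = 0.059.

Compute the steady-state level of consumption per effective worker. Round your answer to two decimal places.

c* ≈ 1.06

In steady state, investment equals break-even investment: s·k^α = (n + g + δ)·k.
Dividing both sides by k: k^(1−α) = s / (n + g + δ).
k^0.71 = 0.22 / (0.030 + 0.014 + 0.059) = 0.22 / 0.103 = 2.1359
k* = 2.1359^(1/0.71) ≈ 2.9120
y* = (k*)^α = 2.9120^0.29 ≈ 1.3634
c* = (1 − s)·y* = (1 − 0.22) × 1.3634 ≈ 1.0635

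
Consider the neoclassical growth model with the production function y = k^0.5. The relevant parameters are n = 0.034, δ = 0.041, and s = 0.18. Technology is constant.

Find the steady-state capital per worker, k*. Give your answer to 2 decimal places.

In steady state, investment equals break-even investment: s·k^α = (n + δ)·k.
Rearranging, k^(1−α) = s / (n + δ).
k^0.5 = 0.18 / (0.034 + 0.041) = 0.18 / 0.075 = 2.4000
k* = 2.4000^(1/0.5) ≈ 5.7600

k* = 5.76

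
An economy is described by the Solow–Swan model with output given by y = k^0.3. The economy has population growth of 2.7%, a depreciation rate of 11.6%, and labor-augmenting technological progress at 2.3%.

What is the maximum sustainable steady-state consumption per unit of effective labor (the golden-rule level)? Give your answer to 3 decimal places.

At the golden rule, f'(k) = n + g + δ, so α·k^(α−1) = n + g + δ and k_gold = (α/(n + g + δ))^(1/(1−α)).
k_gold = (0.3/0.166)^(1/0.7) = 1.8072^1.4286 ≈ 2.3289
c_gold = f(k_gold) − (n + g + δ)·k_gold = 1.2887 − 0.166×2.3289 ≈ 0.9021

c_gold ≈ 0.902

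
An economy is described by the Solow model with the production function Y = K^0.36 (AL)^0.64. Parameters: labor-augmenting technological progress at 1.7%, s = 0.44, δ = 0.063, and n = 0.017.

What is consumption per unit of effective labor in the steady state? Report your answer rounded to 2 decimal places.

Steady state requires s·f(k) = (n + g + δ)·k, i.e. s·k^α = (n + g + δ)·k.
Rearranging, k^(1−α) = s / (n + g + δ).
k^0.64 = 0.44 / (0.017 + 0.017 + 0.063) = 0.44 / 0.097 = 4.5361
k* = 4.5361^(1/0.64) ≈ 10.6186
y* = (k*)^α = 10.6186^0.36 ≈ 2.3409
c* = (1 − s)·y* = (1 − 0.44) × 2.3409 ≈ 1.3109

c* ≈ 1.31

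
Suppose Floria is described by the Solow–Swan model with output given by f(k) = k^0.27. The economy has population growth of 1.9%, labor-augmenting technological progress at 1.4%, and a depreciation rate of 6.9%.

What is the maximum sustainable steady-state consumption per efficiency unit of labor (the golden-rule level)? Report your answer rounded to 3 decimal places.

At the golden rule, f'(k) = n + g + δ, so α·k^(α−1) = n + g + δ and k_gold = (α/(n + g + δ))^(1/(1−α)).
k_gold = (0.27/0.102)^(1/0.73) = 2.6471^1.3699 ≈ 3.7945
c_gold = f(k_gold) − (n + g + δ)·k_gold = 1.4334 − 0.102×3.7945 ≈ 1.0464

c_gold ≈ 1.046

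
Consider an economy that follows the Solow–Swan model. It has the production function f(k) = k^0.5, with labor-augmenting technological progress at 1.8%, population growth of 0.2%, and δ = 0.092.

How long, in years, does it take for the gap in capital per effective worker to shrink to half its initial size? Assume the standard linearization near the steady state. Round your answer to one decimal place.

t_½ ≈ 12.4 years

Near the steady state the convergence rate is λ = (1 − α)(n + g + δ).
λ = (1 − 0.5) × 0.112 = 0.5 × 0.112 = 0.0560
Half-life = ln 2 / λ = 0.6931 / 0.0560 ≈ 12.38 years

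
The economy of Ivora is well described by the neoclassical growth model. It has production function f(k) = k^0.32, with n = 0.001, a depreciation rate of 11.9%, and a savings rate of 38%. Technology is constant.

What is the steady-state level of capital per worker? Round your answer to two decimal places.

k* ≈ 5.45

At the steady state, Δk = 0, so s·k^α = (n + δ)·k.
Rearranging, k^(1−α) = s / (n + δ).
k^0.68 = 0.38 / (0.001 + 0.119) = 0.38 / 0.120 = 3.1667
k* = 3.1667^(1/0.68) ≈ 5.4474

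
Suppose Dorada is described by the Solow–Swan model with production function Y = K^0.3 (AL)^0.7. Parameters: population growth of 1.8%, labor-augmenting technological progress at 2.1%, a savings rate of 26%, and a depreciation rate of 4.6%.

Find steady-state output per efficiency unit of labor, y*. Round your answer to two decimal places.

y* = 1.61

In steady state, investment equals break-even investment: s·k^α = (n + g + δ)·k.
Rearranging, k^(1−α) = s / (n + g + δ).
k^0.7 = 0.26 / (0.018 + 0.021 + 0.046) = 0.26 / 0.085 = 3.0588
k* = 3.0588^(1/0.7) ≈ 4.9391
y* = (k*)^α = 4.9391^0.3 ≈ 1.6147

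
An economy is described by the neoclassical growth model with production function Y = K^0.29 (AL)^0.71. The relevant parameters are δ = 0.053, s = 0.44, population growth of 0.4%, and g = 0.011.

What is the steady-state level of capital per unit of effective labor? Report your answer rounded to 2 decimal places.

k* ≈ 13.87

At the steady state, Δk = 0, so s·k^α = (n + g + δ)·k.
Rearranging, k^(1−α) = s / (n + g + δ).
k^0.71 = 0.44 / (0.004 + 0.011 + 0.053) = 0.44 / 0.068 = 6.4706
k* = 6.4706^(1/0.71) ≈ 13.8732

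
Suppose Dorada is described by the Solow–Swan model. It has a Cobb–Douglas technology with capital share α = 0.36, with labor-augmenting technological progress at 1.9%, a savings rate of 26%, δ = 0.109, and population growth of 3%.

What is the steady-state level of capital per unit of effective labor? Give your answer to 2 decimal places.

k* ≈ 2.18

Steady state requires s·f(k) = (n + g + δ)·k, i.e. s·k^α = (n + g + δ)·k.
Rearranging, k^(1−α) = s / (n + g + δ).
k^0.64 = 0.26 / (0.030 + 0.019 + 0.109) = 0.26 / 0.158 = 1.6456
k* = 1.6456^(1/0.64) ≈ 2.1777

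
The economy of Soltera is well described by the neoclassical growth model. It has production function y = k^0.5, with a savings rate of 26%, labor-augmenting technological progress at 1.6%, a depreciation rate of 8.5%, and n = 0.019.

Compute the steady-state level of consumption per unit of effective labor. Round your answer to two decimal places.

Steady state requires s·f(k) = (n + g + δ)·k, i.e. s·k^α = (n + g + δ)·k.
Dividing both sides by k: k^(1−α) = s / (n + g + δ).
k^0.5 = 0.26 / (0.019 + 0.016 + 0.085) = 0.26 / 0.120 = 2.1667
k* = 2.1667^(1/0.5) ≈ 4.6946
y* = (k*)^α = 4.6946^0.5 ≈ 2.1667
c* = (1 − s)·y* = (1 − 0.26) × 2.1667 ≈ 1.6034

c* = 1.60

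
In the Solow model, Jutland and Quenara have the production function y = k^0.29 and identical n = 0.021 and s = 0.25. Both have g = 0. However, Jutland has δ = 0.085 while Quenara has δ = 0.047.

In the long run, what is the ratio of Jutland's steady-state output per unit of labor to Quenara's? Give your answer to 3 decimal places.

ratio ≈ 0.834

Steady-state y* = [s/(n + δ)]^(α/(1−α)), so the ratio is [ (s_J/(n + δ)_J) / (s_Q/(n + δ)_Q) ]^0.4085.
s_J/(n + δ)_J = 0.25/0.106 = 2.3585; s_Q/(n + δ)_Q = 0.25/0.068 = 3.6765.
Ratio = (2.3585/3.6765)^0.4085 = 0.6415^0.4085 ≈ 0.8341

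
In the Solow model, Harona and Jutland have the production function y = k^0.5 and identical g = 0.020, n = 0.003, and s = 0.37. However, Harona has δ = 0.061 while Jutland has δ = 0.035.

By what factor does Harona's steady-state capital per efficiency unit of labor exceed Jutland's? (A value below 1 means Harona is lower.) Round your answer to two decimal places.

ratio ≈ 0.48

Steady-state k* = [s/(n + g + δ)]^(1/(1−α)), so the ratio is [ (s_H/(n + g + δ)_H) / (s_J/(n + g + δ)_J) ]^2.
s_H/(n + g + δ)_H = 0.37/0.084 = 4.4048; s_J/(n + g + δ)_J = 0.37/0.058 = 6.3793.
Ratio = (4.4048/6.3793)^2 = 0.6905^2 ≈ 0.4768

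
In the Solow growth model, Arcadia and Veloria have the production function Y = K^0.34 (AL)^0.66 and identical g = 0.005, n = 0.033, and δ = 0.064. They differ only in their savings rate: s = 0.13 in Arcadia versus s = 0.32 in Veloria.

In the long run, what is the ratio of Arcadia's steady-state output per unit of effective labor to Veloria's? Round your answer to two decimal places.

Steady-state y* = [s/(n + g + δ)]^(α/(1−α)), so the ratio is [ (s_A/(n + g + δ)_A) / (s_V/(n + g + δ)_V) ]^0.5152.
s_A/(n + g + δ)_A = 0.13/0.102 = 1.2745; s_V/(n + g + δ)_V = 0.32/0.102 = 3.1373.
Ratio = (1.2745/3.1373)^0.5152 = 0.4062^0.5152 ≈ 0.6287

ratio ≈ 0.63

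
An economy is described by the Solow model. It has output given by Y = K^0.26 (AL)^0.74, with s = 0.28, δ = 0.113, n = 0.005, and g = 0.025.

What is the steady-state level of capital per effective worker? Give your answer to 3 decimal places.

At the steady state, Δk = 0, so s·k^α = (n + g + δ)·k.
Rearranging, k^(1−α) = s / (n + g + δ).
k^0.74 = 0.28 / (0.005 + 0.025 + 0.113) = 0.28 / 0.143 = 1.9580
k* = 1.9580^(1/0.74) ≈ 2.4794

k* ≈ 2.479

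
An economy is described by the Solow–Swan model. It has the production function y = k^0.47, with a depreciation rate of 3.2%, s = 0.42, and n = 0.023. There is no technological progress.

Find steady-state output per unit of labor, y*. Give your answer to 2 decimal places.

In steady state, investment equals break-even investment: s·k^α = (n + δ)·k.
Rearranging, k^(1−α) = s / (n + δ).
k^0.53 = 0.42 / (0.023 + 0.032) = 0.42 / 0.055 = 7.6364
k* = 7.6364^(1/0.53) ≈ 46.3263
y* = (k*)^α = 46.3263^0.47 ≈ 6.0665

y* = 6.07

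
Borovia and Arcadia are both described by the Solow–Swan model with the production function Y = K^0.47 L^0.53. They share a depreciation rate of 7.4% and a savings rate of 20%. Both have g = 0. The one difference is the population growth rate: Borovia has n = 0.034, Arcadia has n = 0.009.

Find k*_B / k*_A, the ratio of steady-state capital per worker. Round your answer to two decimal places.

Steady-state k* = [s/(n + δ)]^(1/(1−α)), so the ratio is [ (s_B/(n + δ)_B) / (s_A/(n + δ)_A) ]^1.8868.
s_B/(n + δ)_B = 0.20/0.108 = 1.8519; s_A/(n + δ)_A = 0.20/0.083 = 2.4096.
Ratio = (1.8519/2.4096)^1.8868 = 0.7686^1.8868 ≈ 0.6086

k*_B / k*_A ≈ 0.61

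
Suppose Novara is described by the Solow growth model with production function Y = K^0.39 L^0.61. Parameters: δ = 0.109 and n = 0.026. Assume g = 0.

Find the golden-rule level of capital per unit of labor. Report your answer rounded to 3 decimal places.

k_gold ≈ 5.692

The golden rule sets f'(k) = n + δ, i.e. α·k^(α−1) = n + δ.
So k^(1−α) = α / (n + δ) = 0.39 / 0.135 = 2.8889.
k_gold = 2.8889^(1/0.61) ≈ 5.6924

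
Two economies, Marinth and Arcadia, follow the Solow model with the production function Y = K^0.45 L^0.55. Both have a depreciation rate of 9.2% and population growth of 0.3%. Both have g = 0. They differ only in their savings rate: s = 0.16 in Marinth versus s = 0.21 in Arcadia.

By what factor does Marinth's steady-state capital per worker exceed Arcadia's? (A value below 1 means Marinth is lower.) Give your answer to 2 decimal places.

Steady-state k* = [s/(n + δ)]^(1/(1−α)), so the ratio is [ (s_M/(n + δ)_M) / (s_A/(n + δ)_A) ]^1.8182.
s_M/(n + δ)_M = 0.16/0.095 = 1.6842; s_A/(n + δ)_A = 0.21/0.095 = 2.2105.
Ratio = (1.6842/2.2105)^1.8182 = 0.7619^1.8182 ≈ 0.6099

k*_M / k*_A ≈ 0.61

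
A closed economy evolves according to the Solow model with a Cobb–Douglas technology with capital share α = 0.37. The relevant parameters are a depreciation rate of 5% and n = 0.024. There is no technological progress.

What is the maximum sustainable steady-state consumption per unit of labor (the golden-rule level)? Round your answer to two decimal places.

At the golden rule, f'(k) = n + δ, so α·k^(α−1) = n + δ and k_gold = (α/(n + δ))^(1/(1−α)).
k_gold = (0.37/0.074)^(1/0.63) = 5.0000^1.5873 ≈ 12.8669
c_gold = f(k_gold) − (n + δ)·k_gold = 2.5734 − 0.074×12.8669 ≈ 1.6212

c_gold ≈ 1.62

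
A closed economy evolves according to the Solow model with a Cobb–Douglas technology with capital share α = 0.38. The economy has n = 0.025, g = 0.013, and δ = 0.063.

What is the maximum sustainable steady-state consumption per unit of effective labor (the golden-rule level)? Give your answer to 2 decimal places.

At the golden rule, f'(k) = n + g + δ, so α·k^(α−1) = n + g + δ and k_gold = (α/(n + g + δ))^(1/(1−α)).
k_gold = (0.38/0.101)^(1/0.62) = 3.7624^1.6129 ≈ 8.4755
c_gold = f(k_gold) − (n + g + δ)·k_gold = 2.2527 − 0.101×8.4755 ≈ 1.3967

c_gold ≈ 1.40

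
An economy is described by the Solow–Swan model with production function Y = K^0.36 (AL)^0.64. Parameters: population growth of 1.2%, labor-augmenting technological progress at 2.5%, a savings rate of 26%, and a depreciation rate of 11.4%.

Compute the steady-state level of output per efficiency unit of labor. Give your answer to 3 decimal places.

y* ≈ 1.358

Steady state requires s·f(k) = (n + g + δ)·k, i.e. s·k^α = (n + g + δ)·k.
Dividing both sides by k: k^(1−α) = s / (n + g + δ).
k^0.64 = 0.26 / (0.012 + 0.025 + 0.114) = 0.26 / 0.151 = 1.7219
k* = 1.7219^(1/0.64) ≈ 2.3376
y* = (k*)^α = 2.3376^0.36 ≈ 1.3576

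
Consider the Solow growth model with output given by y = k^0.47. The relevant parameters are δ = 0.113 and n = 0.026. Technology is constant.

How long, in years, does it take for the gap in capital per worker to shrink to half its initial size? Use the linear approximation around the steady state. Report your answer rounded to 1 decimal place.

t_½ ≈ 9.4 years

Near the steady state the convergence rate is λ = (1 − α)(n + δ).
λ = (1 − 0.47) × 0.139 = 0.53 × 0.139 = 0.07367
Half-life = ln 2 / λ = 0.6931 / 0.07367 ≈ 9.41 years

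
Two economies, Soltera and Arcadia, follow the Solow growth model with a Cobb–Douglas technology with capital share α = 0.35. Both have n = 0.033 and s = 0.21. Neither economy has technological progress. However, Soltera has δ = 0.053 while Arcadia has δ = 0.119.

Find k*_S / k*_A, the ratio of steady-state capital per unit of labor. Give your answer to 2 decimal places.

Steady-state k* = [s/(n + δ)]^(1/(1−α)), so the ratio is [ (s_S/(n + δ)_S) / (s_A/(n + δ)_A) ]^1.5385.
s_S/(n + δ)_S = 0.21/0.086 = 2.4419; s_A/(n + δ)_A = 0.21/0.152 = 1.3816.
Ratio = (2.4419/1.3816)^1.5385 = 1.7674^1.5385 ≈ 2.4017

k*_S / k*_A ≈ 2.40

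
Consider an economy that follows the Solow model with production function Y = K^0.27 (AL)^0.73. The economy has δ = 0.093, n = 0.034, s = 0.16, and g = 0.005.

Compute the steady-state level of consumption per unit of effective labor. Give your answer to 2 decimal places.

c* = 0.90

Steady state requires s·f(k) = (n + g + δ)·k, i.e. s·k^α = (n + g + δ)·k.
Dividing both sides by k: k^(1−α) = s / (n + g + δ).
k^0.73 = 0.16 / (0.034 + 0.005 + 0.093) = 0.16 / 0.132 = 1.2121
k* = 1.2121^(1/0.73) ≈ 1.3015
y* = (k*)^α = 1.3015^0.27 ≈ 1.0737
c* = (1 − s)·y* = (1 − 0.16) × 1.0737 ≈ 0.9019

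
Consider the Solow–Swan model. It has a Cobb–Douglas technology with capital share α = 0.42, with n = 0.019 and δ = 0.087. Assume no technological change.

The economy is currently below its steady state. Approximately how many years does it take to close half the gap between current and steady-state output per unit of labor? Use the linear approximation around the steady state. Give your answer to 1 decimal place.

Near the steady state the convergence rate is λ = (1 − α)(n + δ).
λ = (1 − 0.42) × 0.106 = 0.58 × 0.106 = 0.06148
Half-life = ln 2 / λ = 0.6931 / 0.06148 ≈ 11.27 years

t_½ ≈ 11.3 years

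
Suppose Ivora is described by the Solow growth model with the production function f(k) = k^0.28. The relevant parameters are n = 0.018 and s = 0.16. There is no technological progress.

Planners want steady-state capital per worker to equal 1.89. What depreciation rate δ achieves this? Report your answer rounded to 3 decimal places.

δ ≈ 0.083

Steady state requires s·f(k) = (n + δ)·k, i.e. s·k^α = (n + δ)·k.
So s / (n + δ) = (k*)^(1−α) = 1.89^0.72 = 1.5814.
Therefore n + δ = s / 1.5814 = 0.16 / 1.5814 = 0.1012, so δ = 0.1012 − 0.018 = 0.0832.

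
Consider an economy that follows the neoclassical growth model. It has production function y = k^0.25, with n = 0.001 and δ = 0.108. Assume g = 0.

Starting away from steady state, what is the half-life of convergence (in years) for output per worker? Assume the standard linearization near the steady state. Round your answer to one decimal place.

half-life ≈ 8.5 years

Near the steady state the convergence rate is λ = (1 − α)(n + δ).
λ = (1 − 0.25) × 0.109 = 0.75 × 0.109 = 0.08175
Half-life = ln 2 / λ = 0.6931 / 0.08175 ≈ 8.48 years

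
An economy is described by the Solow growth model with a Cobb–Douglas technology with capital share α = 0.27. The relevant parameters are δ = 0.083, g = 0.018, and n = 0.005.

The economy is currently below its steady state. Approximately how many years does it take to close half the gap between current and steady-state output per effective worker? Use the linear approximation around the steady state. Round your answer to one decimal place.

about 9.0 years

Near the steady state the convergence rate is λ = (1 − α)(n + g + δ).
λ = (1 − 0.27) × 0.106 = 0.73 × 0.106 = 0.07738
Half-life = ln 2 / λ = 0.6931 / 0.07738 ≈ 8.96 years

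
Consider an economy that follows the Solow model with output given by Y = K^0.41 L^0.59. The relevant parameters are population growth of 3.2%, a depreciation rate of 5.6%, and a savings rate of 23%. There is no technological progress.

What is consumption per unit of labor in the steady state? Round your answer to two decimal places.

Steady state requires s·f(k) = (n + δ)·k, i.e. s·k^α = (n + δ)·k.
Rearranging, k^(1−α) = s / (n + δ).
k^0.59 = 0.23 / (0.032 + 0.056) = 0.23 / 0.088 = 2.6136
k* = 2.6136^(1/0.59) ≈ 5.0955
y* = (k*)^α = 5.0955^0.41 ≈ 1.9496
c* = (1 − s)·y* = (1 − 0.23) × 1.9496 ≈ 1.5012

c* ≈ 1.50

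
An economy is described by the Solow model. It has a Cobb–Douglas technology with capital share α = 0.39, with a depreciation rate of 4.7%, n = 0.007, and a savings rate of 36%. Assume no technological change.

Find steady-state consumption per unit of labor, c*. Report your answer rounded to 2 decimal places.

At the steady state, Δk = 0, so s·k^α = (n + δ)·k.
Dividing both sides by k: k^(1−α) = s / (n + δ).
k^0.61 = 0.36 / (0.007 + 0.047) = 0.36 / 0.054 = 6.6667
k* = 6.6667^(1/0.61) ≈ 22.4220
y* = (k*)^α = 22.4220^0.39 ≈ 3.3633
c* = (1 − s)·y* = (1 − 0.36) × 3.3633 ≈ 2.1525

c* ≈ 2.15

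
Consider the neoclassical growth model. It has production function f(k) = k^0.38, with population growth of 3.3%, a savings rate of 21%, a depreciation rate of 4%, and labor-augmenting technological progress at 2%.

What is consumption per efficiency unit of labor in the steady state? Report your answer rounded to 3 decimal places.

In steady state, investment equals break-even investment: s·k^α = (n + g + δ)·k.
Rearranging, k^(1−α) = s / (n + g + δ).
k^0.62 = 0.21 / (0.033 + 0.020 + 0.040) = 0.21 / 0.093 = 2.2581
k* = 2.2581^(1/0.62) ≈ 3.7201
y* = (k*)^α = 3.7201^0.38 ≈ 1.6474
c* = (1 − s)·y* = (1 − 0.21) × 1.6474 ≈ 1.3014

c* = 1.301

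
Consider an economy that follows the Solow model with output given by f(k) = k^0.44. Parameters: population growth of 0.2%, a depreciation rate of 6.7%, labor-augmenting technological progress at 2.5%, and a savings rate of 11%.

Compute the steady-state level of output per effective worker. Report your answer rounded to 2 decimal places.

y* = 1.13

In steady state, investment equals break-even investment: s·k^α = (n + g + δ)·k.
Rearranging, k^(1−α) = s / (n + g + δ).
k^0.56 = 0.11 / (0.002 + 0.025 + 0.067) = 0.11 / 0.094 = 1.1702
k* = 1.1702^(1/0.56) ≈ 1.3240
y* = (k*)^α = 1.3240^0.44 ≈ 1.1314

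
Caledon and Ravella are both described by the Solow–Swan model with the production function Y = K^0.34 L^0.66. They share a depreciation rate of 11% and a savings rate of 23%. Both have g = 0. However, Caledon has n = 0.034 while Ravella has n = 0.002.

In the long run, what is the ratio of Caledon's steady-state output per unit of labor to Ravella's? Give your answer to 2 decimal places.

Steady-state y* = [s/(n + δ)]^(α/(1−α)), so the ratio is [ (s_C/(n + δ)_C) / (s_R/(n + δ)_R) ]^0.5152.
s_C/(n + δ)_C = 0.23/0.144 = 1.5972; s_R/(n + δ)_R = 0.23/0.112 = 2.0536.
Ratio = (1.5972/2.0536)^0.5152 = 0.7778^0.5152 ≈ 0.8786

ratio ≈ 0.88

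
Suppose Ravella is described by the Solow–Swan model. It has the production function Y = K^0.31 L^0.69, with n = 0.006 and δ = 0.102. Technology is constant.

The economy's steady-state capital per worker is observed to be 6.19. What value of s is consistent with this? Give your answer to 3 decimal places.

In steady state, investment equals break-even investment: s·k^α = (n + δ)·k.
So s / (n + δ) = (k*)^(1−α) = 6.19^0.69 = 3.5178.
Therefore s = 3.5178 × (n + δ) = 3.5178 × 0.108 = 0.3799.

s ≈ 0.380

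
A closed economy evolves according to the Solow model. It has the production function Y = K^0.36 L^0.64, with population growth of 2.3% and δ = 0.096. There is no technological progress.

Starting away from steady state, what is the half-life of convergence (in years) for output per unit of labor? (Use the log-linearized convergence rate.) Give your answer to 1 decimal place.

about 9.1 years

Near the steady state the convergence rate is λ = (1 − α)(n + δ).
λ = (1 − 0.36) × 0.119 = 0.64 × 0.119 = 0.07616
Half-life = ln 2 / λ = 0.6931 / 0.07616 ≈ 9.10 years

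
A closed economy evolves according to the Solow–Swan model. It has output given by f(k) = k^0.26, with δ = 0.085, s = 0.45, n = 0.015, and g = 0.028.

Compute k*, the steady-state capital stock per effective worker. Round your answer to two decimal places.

Steady state requires s·f(k) = (n + g + δ)·k, i.e. s·k^α = (n + g + δ)·k.
Rearranging, k^(1−α) = s / (n + g + δ).
k^0.74 = 0.45 / (0.015 + 0.028 + 0.085) = 0.45 / 0.128 = 3.5156
k* = 3.5156^(1/0.74) ≈ 5.4681

k* = 5.47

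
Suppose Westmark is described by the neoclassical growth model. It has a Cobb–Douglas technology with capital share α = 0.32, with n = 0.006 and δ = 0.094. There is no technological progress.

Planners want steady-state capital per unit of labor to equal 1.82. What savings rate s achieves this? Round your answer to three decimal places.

In steady state, investment equals break-even investment: s·k^α = (n + δ)·k.
So s / (n + δ) = (k*)^(1−α) = 1.82^0.68 = 1.5026.
Therefore s = 1.5026 × (n + δ) = 1.5026 × 0.100 = 0.1503.

s ≈ 0.150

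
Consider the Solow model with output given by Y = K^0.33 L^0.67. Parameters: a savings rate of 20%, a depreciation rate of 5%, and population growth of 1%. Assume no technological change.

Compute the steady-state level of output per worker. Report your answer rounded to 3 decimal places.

y* ≈ 1.809

At the steady state, Δk = 0, so s·k^α = (n + δ)·k.
Dividing both sides by k: k^(1−α) = s / (n + δ).
k^0.67 = 0.20 / (0.010 + 0.050) = 0.20 / 0.060 = 3.3333
k* = 3.3333^(1/0.67) ≈ 6.0313
y* = (k*)^α = 6.0313^0.33 ≈ 1.8094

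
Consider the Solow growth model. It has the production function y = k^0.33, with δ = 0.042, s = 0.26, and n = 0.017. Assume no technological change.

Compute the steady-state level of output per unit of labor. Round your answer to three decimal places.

y* = 2.076

In steady state, investment equals break-even investment: s·k^α = (n + δ)·k.
Rearranging, k^(1−α) = s / (n + δ).
k^0.67 = 0.26 / (0.017 + 0.042) = 0.26 / 0.059 = 4.4068
k* = 4.4068^(1/0.67) ≈ 9.1491
y* = (k*)^α = 9.1491^0.33 ≈ 2.0761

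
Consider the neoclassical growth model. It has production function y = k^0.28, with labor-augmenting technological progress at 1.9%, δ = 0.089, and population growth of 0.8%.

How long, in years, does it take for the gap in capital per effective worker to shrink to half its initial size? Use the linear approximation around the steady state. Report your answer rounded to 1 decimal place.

Near the steady state the convergence rate is λ = (1 − α)(n + g + δ).
λ = (1 − 0.28) × 0.116 = 0.72 × 0.116 = 0.08352
Half-life = ln 2 / λ = 0.6931 / 0.08352 ≈ 8.30 years

t_½ ≈ 8.3 years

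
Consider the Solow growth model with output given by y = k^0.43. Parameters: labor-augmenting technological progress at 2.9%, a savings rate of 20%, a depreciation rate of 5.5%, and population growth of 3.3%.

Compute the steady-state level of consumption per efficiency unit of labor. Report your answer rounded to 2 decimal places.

c* = 1.20

Steady state requires s·f(k) = (n + g + δ)·k, i.e. s·k^α = (n + g + δ)·k.
Dividing both sides by k: k^(1−α) = s / (n + g + δ).
k^0.57 = 0.20 / (0.033 + 0.029 + 0.055) = 0.20 / 0.117 = 1.7094
k* = 1.7094^(1/0.57) ≈ 2.5615
y* = (k*)^α = 2.5615^0.43 ≈ 1.4985
c* = (1 − s)·y* = (1 − 0.20) × 1.4985 ≈ 1.1988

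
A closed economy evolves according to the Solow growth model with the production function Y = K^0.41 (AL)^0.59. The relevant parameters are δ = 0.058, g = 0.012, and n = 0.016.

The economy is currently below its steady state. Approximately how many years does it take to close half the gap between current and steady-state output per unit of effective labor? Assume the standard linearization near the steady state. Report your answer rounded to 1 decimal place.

Near the steady state the convergence rate is λ = (1 − α)(n + g + δ).
λ = (1 − 0.41) × 0.086 = 0.59 × 0.086 = 0.05074
Half-life = ln 2 / λ = 0.6931 / 0.05074 ≈ 13.66 years

half-life ≈ 13.7 years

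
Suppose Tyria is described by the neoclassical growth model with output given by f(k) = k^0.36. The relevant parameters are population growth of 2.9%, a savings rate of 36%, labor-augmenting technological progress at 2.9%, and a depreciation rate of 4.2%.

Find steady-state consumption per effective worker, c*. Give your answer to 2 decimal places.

In steady state, investment equals break-even investment: s·k^α = (n + g + δ)·k.
Dividing both sides by k: k^(1−α) = s / (n + g + δ).
k^0.64 = 0.36 / (0.029 + 0.029 + 0.042) = 0.36 / 0.100 = 3.6000
k* = 3.6000^(1/0.64) ≈ 7.3998
y* = (k*)^α = 7.3998^0.36 ≈ 2.0555
c* = (1 − s)·y* = (1 − 0.36) × 2.0555 ≈ 1.3155

c* ≈ 1.32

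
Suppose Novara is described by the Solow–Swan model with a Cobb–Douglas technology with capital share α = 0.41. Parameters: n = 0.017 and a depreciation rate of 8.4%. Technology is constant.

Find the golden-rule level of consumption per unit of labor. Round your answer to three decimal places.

At the golden rule, f'(k) = n + δ, so α·k^(α−1) = n + δ and k_gold = (α/(n + δ))^(1/(1−α)).
k_gold = (0.41/0.101)^(1/0.59) = 4.0594^1.6949 ≈ 10.7469
c_gold = f(k_gold) − (n + δ)·k_gold = 2.6474 − 0.101×10.7469 ≈ 1.5620

c_gold ≈ 1.562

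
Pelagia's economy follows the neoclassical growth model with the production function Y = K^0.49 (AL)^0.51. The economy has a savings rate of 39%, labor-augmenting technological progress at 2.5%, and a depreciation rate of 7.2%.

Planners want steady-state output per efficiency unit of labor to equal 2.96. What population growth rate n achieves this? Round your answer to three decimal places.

n ≈ 0.029

At the steady state, Δk = 0, so s·k^α = (n + g + δ)·k.
Since y* = [s/(n + g + δ)]^(α/(1−α)), we have s/(n + g + δ) = (y*)^((1−α)/α) = 2.96^1.0408 = 3.0940.
Therefore n + g + δ = s / 3.0940 = 0.39 / 3.0940 = 0.1261, so n = 0.1261 − 0.097 = 0.0291.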